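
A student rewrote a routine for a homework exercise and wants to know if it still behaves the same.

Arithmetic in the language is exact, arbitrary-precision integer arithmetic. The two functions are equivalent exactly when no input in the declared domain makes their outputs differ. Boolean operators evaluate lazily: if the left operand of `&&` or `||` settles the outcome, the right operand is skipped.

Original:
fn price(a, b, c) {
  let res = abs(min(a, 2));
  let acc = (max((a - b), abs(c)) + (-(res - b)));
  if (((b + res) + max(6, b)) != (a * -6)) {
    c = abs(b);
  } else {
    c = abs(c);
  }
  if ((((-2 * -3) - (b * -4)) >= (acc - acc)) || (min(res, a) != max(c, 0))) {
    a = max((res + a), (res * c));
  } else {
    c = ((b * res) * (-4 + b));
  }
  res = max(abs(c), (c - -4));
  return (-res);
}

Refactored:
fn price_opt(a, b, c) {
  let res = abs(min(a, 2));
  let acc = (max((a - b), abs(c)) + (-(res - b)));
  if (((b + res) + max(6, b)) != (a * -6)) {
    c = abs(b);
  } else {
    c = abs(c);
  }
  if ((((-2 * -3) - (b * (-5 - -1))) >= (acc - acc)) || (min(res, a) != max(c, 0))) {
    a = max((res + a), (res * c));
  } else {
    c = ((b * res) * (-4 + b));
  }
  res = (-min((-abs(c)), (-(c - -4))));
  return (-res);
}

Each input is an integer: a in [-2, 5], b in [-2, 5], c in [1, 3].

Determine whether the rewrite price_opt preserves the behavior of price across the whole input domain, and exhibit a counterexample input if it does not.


This is a faithful refactor — arithmetic usage differs; and constant usage differs; and min/max/abs usage differs, but the computed results match everywhere.
Tracing a=2, b=1, c=2: price: res = 2; acc = 1; (((b + res) + max(6, b)) != (a * -6)) -> true; c = 1; ((((-2 * -3) - (b * -4)) >= (acc - acc)) || (min(res, a) != max(c, 0))) -> true; a = 4; res = 5; return -5 | price_opt: res = 2; acc = 1; (((b + res) + max(6, b)) != (a * -6)) -> true; c = 1; ((((-2 * -3) - (b * (-5 - -1))) >= (acc - acc)) || (min(res, a) != max(c, 0))) -> true; a = 4; res = 5; return -5 — matching result -5.
Across all 192 domain points the two functions coincide.
verdict: equivalent


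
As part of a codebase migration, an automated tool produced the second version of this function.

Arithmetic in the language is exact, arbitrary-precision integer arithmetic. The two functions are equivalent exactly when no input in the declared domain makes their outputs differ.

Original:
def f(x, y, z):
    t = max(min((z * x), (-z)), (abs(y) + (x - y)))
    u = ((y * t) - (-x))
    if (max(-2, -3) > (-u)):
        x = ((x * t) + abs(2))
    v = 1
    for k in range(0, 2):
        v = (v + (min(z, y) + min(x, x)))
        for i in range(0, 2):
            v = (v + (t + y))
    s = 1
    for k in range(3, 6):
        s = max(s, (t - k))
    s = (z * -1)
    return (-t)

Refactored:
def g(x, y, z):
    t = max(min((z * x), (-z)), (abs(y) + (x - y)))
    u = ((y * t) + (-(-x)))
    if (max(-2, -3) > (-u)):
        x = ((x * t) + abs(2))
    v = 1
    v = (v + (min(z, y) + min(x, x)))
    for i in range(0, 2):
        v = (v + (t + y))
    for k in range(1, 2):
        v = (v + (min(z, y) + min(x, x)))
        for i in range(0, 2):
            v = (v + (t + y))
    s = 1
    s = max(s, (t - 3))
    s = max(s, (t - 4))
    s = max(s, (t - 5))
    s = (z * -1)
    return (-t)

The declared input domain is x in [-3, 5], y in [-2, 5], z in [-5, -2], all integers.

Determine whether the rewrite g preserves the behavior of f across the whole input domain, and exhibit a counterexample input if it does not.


Side by side, the visible changes include: arithmetic usage differs, and min/max/abs usage differs, and constant usage differs, and loop structure differs, and statement counts differ.
As a probe, take x=-2, y=4, z=-3: f runs t = 3; u = 10; (max(-2, -3) > (-u)) -> true; x = -4; v = 1; [k=0]; v = -6; [i=0]; v = 1; [i=1]; v = 8; [k=1]; v = 1; [i=0]; v = 8; [i=1]; v = 15; s = 1; [k=3]; s = 1; [k=4]; s = 1; [k=5]; s = 1; s = 3; return -3; g runs t = 3; u = 10; (max(-2, -3) > (-u)) -> true; x = -4; v = 1; v = -6; [i=0]; v = 1; [i=1]; v = 8; [k=1]; v = 1; [i=0]; v = 8; [i=1]; v = 15; s = 1; s = 1; s = 1; s = 1; s = 3; return -3; both end at -3.
An exhaustive pass over the 288 declared inputs shows identical outputs.
verdict: equivalent


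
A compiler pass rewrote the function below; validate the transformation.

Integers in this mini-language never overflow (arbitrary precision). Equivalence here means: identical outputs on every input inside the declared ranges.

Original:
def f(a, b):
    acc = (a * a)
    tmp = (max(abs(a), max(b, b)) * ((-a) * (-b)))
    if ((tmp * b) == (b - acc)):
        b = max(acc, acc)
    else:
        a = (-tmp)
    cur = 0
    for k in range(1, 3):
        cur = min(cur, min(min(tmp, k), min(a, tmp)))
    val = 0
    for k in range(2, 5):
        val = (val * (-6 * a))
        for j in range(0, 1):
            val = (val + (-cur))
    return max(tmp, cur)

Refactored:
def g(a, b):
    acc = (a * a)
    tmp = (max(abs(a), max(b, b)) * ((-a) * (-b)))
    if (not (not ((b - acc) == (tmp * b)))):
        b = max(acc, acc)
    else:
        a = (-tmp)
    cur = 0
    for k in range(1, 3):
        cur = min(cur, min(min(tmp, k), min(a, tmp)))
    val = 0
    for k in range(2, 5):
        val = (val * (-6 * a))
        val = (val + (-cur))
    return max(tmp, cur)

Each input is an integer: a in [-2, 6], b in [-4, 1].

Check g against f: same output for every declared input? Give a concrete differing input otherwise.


Equivalent — the differences include loop structure differs; and local variable names differ; and statement counts differ; and boolean connective usage differs, yet no declared input distinguishes the two.
Spot check at a=6, b=-1 — f: acc becomes 36; next tmp becomes -36; next ((tmp * b) == (b - acc)) evaluates to false; next a becomes 36; next cur becomes 0; next at k=1:; next cur becomes -36; next at k=2:; next cur becomes -36; next val becomes 0; next at k=2:; next val becomes 0; next at j=0:; next val becomes 36; next at k=3:; next val becomes -7776; next at j=0:; next val becomes -7740; next at k=4:; next val becomes 1671840; next at j=0:; next val becomes 1671876; next final value -36. g: acc becomes 36; next tmp becomes -36; next (not (not ((b - acc) == (tmp * b)))) evaluates to false; next a becomes 36; next cur becomes 0; next at k=1:; next cur becomes -36; next at k=2:; next cur becomes -36; next val becomes 0; next at k=2:; next val becomes 0; next val becomes 36; next at k=3:; next val becomes -7776; next val becomes -7740; next at k=4:; next val becomes 1671840; next val becomes 1671876; next final value -36. Both give -36.
Every one of the 54 inputs gives matching results.
verdict: equivalent


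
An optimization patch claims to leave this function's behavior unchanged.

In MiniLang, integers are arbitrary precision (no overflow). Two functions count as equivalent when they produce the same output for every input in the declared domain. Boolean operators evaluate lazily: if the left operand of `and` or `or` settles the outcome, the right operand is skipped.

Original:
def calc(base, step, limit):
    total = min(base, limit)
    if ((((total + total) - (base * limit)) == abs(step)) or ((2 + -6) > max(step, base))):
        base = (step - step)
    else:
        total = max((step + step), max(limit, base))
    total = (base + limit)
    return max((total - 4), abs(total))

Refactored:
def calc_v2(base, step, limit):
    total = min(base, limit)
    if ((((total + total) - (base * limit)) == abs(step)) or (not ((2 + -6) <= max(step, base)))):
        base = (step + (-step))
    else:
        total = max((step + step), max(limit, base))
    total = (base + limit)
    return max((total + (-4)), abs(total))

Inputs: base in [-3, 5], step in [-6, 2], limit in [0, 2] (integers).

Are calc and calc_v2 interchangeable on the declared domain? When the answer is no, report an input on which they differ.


Differences: boolean connective usage differs; arithmetic usage differs; comparison usage differs — yet all 243 inputs agree.
verdict: equivalent


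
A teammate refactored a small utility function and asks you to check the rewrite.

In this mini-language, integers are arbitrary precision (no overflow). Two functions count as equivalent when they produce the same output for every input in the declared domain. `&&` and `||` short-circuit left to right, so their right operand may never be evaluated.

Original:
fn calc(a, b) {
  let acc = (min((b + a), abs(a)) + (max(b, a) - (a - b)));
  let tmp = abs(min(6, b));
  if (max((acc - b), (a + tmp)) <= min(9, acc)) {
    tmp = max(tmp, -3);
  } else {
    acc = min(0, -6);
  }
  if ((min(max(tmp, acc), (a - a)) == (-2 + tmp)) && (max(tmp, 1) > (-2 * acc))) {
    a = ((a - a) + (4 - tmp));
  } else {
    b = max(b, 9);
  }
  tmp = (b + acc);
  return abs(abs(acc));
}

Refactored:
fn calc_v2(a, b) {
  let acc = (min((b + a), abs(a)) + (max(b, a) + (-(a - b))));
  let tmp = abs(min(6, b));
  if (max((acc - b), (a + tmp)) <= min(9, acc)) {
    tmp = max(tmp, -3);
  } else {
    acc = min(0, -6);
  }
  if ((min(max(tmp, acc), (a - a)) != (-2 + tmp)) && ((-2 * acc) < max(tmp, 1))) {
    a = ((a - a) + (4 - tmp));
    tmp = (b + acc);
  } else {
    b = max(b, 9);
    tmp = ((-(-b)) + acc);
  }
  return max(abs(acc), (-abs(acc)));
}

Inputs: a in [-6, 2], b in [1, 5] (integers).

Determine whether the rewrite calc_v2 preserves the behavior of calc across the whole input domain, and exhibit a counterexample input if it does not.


The edit looks behavioral (`(min(max(tmp, acc), (a - a)) == (-2 + tmp))` became `(min(max(tmp, acc), (a - a)) != (-2 + tmp))`), but over these ranges it never changes the outcome.
Spot check at a=-1, b=4 — calc: acc = 10; tmp = 4; (max((acc - b), (a + tmp)) <= min(9, acc)) -> true; tmp = 4; ((min(max(tmp, acc), (a - a)) == (-2 + tmp)) && (max(tmp, 1) > (-2 * acc))) -> false; b = 9; tmp = 19; return 10. calc_v2: acc = 10; tmp = 4; (max((acc - b), (a + tmp)) <= min(9, acc)) -> true; tmp = 4; ((min(max(tmp, acc), (a - a)) != (-2 + tmp)) && ((-2 * acc) < max(tmp, 1))) -> true; a = 0; tmp = 14; return 10. Both give 10.
An exhaustive pass over the 45 declared inputs shows identical outputs.
verdict: equivalent


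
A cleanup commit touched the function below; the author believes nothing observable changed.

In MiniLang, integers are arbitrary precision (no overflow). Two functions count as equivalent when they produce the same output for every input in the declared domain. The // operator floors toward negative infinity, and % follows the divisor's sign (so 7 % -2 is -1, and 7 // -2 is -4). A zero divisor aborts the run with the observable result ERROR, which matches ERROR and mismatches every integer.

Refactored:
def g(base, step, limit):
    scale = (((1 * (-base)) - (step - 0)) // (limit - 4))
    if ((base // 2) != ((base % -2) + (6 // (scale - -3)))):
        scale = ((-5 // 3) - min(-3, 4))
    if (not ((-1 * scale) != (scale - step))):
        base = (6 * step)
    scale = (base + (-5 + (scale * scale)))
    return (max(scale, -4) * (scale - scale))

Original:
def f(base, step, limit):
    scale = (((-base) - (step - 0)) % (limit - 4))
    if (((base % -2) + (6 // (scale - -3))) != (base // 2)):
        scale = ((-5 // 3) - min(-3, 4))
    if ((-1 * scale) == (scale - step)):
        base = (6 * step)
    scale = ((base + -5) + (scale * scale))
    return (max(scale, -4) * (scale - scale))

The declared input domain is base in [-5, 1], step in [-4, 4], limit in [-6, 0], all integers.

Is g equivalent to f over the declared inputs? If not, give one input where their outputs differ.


Evaluate both at base=-5, step=-4, limit=-2.
f: scale = -3; division by zero -> ERROR
g: scale = -2; ((base // 2) != ((base % -2) + (6 // (scale - -3)))) -> true; scale = 1; (not ((-1 * scale) != (scale - step))) -> false; scale = -9; return 0
ERROR vs 0 — the two versions disagree here.
verdict: not equivalent; witness: base=-5, step=-4, limit=-2


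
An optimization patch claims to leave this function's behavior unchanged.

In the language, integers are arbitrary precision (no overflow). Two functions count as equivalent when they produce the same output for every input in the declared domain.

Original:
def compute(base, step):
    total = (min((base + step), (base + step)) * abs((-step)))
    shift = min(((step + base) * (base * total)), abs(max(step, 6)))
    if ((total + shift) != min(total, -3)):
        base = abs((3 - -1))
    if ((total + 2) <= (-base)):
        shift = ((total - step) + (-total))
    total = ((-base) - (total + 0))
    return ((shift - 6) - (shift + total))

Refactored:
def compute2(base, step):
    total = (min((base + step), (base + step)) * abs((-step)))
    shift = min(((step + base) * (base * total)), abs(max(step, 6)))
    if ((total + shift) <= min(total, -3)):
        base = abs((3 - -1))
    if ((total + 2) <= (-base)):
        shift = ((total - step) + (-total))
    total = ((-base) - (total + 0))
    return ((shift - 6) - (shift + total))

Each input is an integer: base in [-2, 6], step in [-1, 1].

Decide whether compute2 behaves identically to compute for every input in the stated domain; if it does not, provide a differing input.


Take base=-2, step=0.
compute: total=0, then shift=0, then ((total + shift) != min(total, -3)) is true, then base=4, then ((total + 2) <= (-base)) is false, then total=-4, then returns -2
compute2: total=0, then shift=0, then ((total + shift) <= min(total, -3)) is false, then ((total + 2) <= (-base)) is true, then shift=0, then total=2, then returns -8
-2 vs -8 — the two versions disagree here.
verdict: not equivalent; witness: base=-2, step=0


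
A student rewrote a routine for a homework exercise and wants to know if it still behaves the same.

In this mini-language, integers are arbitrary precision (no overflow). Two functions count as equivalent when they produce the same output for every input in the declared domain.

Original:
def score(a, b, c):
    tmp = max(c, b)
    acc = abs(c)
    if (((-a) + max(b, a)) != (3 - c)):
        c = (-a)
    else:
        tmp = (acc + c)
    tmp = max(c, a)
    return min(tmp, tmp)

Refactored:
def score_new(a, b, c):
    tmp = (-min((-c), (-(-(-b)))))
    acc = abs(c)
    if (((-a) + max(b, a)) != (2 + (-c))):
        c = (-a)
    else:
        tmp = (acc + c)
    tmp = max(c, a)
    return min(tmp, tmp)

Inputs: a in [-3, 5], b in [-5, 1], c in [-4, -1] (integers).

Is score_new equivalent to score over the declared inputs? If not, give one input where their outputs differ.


Evaluate both at a=-3, b=0, c=-1.
score: tmp := 0 | acc := 1 | (((-a) + max(b, a)) != (3 - c)): true | c := 3 | tmp := 3 | result 3
score_new: tmp := 0 | acc := 1 | (((-a) + max(b, a)) != (2 + (-c))): false | tmp := 0 | tmp := -1 | result -1
3 != -1, so the rewrite changes behavior.
verdict: not equivalent; witness: a=-3, b=0, c=-1


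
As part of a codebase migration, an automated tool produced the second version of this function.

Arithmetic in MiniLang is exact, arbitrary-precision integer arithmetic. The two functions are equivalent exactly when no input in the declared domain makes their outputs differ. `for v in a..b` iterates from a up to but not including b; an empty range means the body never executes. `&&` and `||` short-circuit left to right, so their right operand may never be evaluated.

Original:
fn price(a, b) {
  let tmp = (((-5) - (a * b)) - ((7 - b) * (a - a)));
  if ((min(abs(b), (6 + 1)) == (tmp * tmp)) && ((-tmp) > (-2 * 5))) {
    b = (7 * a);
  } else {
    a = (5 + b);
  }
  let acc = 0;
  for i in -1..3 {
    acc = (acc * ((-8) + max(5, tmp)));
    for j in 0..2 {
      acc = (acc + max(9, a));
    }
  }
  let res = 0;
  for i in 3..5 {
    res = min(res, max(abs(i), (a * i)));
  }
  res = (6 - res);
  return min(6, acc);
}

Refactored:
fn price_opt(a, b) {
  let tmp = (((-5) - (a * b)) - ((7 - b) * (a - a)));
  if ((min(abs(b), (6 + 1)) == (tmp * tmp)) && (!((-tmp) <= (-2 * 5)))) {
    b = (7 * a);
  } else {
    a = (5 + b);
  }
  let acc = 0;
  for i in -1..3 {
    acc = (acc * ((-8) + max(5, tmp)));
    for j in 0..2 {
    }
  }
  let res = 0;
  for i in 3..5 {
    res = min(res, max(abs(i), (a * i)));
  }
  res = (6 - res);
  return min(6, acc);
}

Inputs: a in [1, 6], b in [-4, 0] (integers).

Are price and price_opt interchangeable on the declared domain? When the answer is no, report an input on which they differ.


There is a counterexample at a=1, b=-4: -360 on one side, 0 on the other.
price: tmp := -1 | ((min(abs(b), (6 + 1)) == (tmp * tmp)) && ((-tmp) > (-2 * 5))): false | a := 1 | acc := 0 | iter i=-1: | acc := 0 | iter j=0: | acc := 9 | iter j=1: | acc := 18 | iter i=0: | acc := -54 | iter j=0: | acc := -45 | iter j=1: | acc := -36 | iter i=1: | acc := 108 | iter j=0: | acc := 117 | iter j=1: | acc := 126 | iter i=2: | acc := -378 | iter j=0: | acc := -369 | iter j=1: | acc := -360 | res := 0 | iter i=3: | res := 0 | iter i=4: | res := 0 | res := 6 | result -360
price_opt: tmp := -1 | ((min(abs(b), (6 + 1)) == (tmp * tmp)) && (!((-tmp) <= (-2 * 5)))): false | a := 1 | acc := 0 | iter i=-1: | acc := 0 | iter j=0: | iter j=1: | iter i=0: | acc := 0 | iter j=0: | iter j=1: | iter i=1: | acc := 0 | iter j=0: | iter j=1: | iter i=2: | acc := 0 | iter j=0: | iter j=1: | res := 0 | iter i=3: | res := 0 | iter i=4: | res := 0 | res := 6 | result 0
verdict: not equivalent; witness: a=1, b=-4


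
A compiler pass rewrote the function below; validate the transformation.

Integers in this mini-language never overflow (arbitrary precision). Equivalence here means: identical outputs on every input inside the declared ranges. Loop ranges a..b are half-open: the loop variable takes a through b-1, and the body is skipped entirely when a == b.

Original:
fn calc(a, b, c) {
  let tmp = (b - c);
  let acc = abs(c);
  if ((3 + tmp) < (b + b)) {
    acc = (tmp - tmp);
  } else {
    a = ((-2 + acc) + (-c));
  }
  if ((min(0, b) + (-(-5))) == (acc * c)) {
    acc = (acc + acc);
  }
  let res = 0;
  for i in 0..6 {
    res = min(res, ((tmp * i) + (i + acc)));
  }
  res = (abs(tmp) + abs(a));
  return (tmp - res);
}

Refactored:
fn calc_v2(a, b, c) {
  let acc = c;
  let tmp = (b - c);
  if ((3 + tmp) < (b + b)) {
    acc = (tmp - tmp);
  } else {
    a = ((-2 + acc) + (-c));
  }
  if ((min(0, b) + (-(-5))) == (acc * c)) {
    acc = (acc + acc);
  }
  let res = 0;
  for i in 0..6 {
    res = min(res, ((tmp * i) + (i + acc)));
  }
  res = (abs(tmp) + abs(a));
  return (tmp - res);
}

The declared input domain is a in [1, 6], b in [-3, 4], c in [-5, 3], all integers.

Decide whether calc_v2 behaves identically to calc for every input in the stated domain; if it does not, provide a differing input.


These are not equivalent — on a=1, b=-3, c=-5 the outputs split (-8 vs -2).
calc: tmp=2, then acc=5, then ((3 + tmp) < (b + b)) is false, then a=8, then ((min(0, b) + (-(-5))) == (acc * c)) is false, then res=0, then (i=0), then res=0, then (i=1), then res=0, then (i=2), then res=0, then (i=3), then res=0, then (i=4), then res=0, then (i=5), then res=0, then res=10, then returns -8
calc_v2: acc=-5, then tmp=2, then ((3 + tmp) < (b + b)) is false, then a=-2, then ((min(0, b) + (-(-5))) == (acc * c)) is false, then res=0, then (i=0), then res=-5, then (i=1), then res=-5, then (i=2), then res=-5, then (i=3), then res=-5, then (i=4), then res=-5, then (i=5), then res=-5, then res=4, then returns -2
verdict: not equivalent; witness: a=1, b=-3, c=-5


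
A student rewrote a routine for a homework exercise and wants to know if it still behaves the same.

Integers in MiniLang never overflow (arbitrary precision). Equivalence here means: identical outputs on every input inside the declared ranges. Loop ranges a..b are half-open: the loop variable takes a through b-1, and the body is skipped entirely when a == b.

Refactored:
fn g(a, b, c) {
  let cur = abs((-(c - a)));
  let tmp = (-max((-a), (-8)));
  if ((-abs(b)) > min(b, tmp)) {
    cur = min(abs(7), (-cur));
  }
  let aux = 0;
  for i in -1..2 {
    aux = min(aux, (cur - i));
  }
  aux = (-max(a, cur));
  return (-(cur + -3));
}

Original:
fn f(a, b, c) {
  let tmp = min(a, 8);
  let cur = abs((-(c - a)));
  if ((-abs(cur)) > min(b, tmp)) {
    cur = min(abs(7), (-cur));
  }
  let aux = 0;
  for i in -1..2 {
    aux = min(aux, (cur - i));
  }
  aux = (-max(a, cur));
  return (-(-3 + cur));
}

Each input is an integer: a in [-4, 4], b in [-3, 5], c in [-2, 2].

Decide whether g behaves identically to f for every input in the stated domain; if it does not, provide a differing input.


Not equivalent: a=-4, b=-3, c=0 separates them (-1 vs 7).
f: tmp becomes -4; next cur becomes 4; next ((-abs(cur)) > min(b, tmp)) evaluates to false; next aux becomes 0; next at i=-1:; next aux becomes 0; next at i=0:; next aux becomes 0; next at i=1:; next aux becomes 0; next aux becomes -4; next final value -1
g: cur becomes 4; next tmp becomes -4; next ((-abs(b)) > min(b, tmp)) evaluates to true; next cur becomes -4; next aux becomes 0; next at i=-1:; next aux becomes -3; next at i=0:; next aux becomes -4; next at i=1:; next aux becomes -5; next aux becomes 4; next final value 7
verdict: not equivalent; witness: a=-4, b=-3, c=0


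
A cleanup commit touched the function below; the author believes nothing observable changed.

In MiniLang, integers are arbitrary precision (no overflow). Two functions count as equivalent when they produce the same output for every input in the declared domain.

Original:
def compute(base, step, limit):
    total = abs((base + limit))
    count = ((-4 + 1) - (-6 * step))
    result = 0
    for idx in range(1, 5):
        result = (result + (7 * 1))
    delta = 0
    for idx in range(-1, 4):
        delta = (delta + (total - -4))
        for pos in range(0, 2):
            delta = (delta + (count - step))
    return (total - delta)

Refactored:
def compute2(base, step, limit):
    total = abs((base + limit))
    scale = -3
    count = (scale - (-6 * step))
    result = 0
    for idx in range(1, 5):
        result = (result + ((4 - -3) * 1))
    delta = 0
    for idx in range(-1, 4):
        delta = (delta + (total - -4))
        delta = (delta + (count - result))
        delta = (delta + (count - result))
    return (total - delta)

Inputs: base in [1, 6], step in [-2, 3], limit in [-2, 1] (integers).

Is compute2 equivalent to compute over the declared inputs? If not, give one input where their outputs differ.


These are not equivalent — on base=1, step=-2, limit=-2 the outputs split (106 vs 406).
compute: total = 1; count = -15; result = 0; [idx=1]; result = 7; [idx=2]; result = 14; [idx=3]; result = 21; [idx=4]; result = 28; delta = 0; [idx=-1]; delta = 5; [pos=0]; delta = -8; [pos=1]; delta = -21; [idx=0]; delta = -16; [pos=0]; delta = -29; [pos=1]; delta = -42; [idx=1]; delta = -37; [pos=0]; delta = -50; [pos=1]; delta = -63; [idx=2]; delta = -58; [pos=0]; delta = -71; [pos=1]; delta = -84; [idx=3]; delta = -79; [pos=0]; delta = -92; [pos=1]; delta = -105; return 106
compute2: total = 1; scale = -3; count = -15; result = 0; [idx=1]; result = 7; [idx=2]; result = 14; [idx=3]; result = 21; [idx=4]; result = 28; delta = 0; [idx=-1]; delta = 5; delta = -38; delta = -81; [idx=0]; delta = -76; delta = -119; delta = -162; [idx=1]; delta = -157; delta = -200; delta = -243; [idx=2]; delta = -238; delta = -281; delta = -324; [idx=3]; delta = -319; delta = -362; delta = -405; return 406
verdict: not equivalent; witness: base=1, step=-2, limit=-2


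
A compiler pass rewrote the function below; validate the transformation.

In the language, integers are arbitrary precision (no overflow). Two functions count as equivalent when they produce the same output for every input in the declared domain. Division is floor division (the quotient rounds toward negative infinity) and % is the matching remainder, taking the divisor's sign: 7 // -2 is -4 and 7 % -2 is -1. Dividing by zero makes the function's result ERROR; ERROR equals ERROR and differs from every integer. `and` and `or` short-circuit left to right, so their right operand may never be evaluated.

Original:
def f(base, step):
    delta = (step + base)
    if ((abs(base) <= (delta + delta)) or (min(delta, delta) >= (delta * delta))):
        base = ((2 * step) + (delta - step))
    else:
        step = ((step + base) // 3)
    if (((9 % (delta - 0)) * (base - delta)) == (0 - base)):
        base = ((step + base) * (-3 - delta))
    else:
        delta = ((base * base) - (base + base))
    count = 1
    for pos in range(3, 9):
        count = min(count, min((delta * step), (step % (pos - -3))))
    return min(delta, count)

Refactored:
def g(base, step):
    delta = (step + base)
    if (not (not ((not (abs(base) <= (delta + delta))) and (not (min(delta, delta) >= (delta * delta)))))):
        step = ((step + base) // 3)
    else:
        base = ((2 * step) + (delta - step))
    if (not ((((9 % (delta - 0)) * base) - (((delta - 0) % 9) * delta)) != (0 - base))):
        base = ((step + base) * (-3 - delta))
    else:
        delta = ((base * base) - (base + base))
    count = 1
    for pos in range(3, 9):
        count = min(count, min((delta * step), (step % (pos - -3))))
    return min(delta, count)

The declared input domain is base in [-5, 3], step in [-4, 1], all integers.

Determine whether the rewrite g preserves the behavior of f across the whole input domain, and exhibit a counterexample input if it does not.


Try base=0, step=-3.
f: delta=-3, then ((abs(base) <= (delta + delta)) or (min(delta, delta) >= (delta * delta))) is false, then step=-1, then (((9 % (delta - 0)) * (base - delta)) == (0 - base)) is true, then base=0, then count=1, then (pos=3), then count=1, then (pos=4), then count=1, then (pos=5), then count=1, then (pos=6), then count=1, then (pos=7), then count=1, then (pos=8), then count=1, then returns -3
g: delta=-3, then (not (not ((not (abs(base) <= (delta + delta))) and (not (min(delta, delta) >= (delta * delta)))))) is true, then step=-1, then (not ((((9 % (delta - 0)) * base) - (((delta - 0) % 9) * delta)) != (0 - base))) is false, then delta=0, then count=1, then (pos=3), then count=0, then (pos=4), then count=0, then (pos=5), then count=0, then (pos=6), then count=0, then (pos=7), then count=0, then (pos=8), then count=0, then returns 0
-3 vs 0 — the two versions disagree here.
verdict: not equivalent; witness: base=0, step=-3


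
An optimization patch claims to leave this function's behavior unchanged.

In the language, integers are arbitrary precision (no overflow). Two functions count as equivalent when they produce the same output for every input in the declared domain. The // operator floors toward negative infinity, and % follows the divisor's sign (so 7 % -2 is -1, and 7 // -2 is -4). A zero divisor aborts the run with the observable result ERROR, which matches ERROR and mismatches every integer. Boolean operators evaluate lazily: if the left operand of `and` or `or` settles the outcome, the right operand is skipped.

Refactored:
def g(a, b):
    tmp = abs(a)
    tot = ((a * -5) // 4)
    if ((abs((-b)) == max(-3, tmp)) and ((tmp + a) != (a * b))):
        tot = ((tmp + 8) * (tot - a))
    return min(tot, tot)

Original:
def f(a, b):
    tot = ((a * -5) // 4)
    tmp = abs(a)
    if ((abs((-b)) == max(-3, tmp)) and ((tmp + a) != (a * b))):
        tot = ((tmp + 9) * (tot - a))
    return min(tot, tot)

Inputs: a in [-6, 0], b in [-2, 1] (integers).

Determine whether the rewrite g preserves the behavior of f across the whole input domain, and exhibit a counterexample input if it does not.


There is a counterexample at a=-2, b=-2: 44 on one side, 40 on the other.
f: tot = 2; tmp = 2; ((abs((-b)) == max(-3, tmp)) and ((tmp + a) != (a * b))) -> true; tot = 44; return 44
g: tmp = 2; tot = 2; ((abs((-b)) == max(-3, tmp)) and ((tmp + a) != (a * b))) -> true; tot = 40; return 40
verdict: not equivalent; witness: a=-2, b=-2


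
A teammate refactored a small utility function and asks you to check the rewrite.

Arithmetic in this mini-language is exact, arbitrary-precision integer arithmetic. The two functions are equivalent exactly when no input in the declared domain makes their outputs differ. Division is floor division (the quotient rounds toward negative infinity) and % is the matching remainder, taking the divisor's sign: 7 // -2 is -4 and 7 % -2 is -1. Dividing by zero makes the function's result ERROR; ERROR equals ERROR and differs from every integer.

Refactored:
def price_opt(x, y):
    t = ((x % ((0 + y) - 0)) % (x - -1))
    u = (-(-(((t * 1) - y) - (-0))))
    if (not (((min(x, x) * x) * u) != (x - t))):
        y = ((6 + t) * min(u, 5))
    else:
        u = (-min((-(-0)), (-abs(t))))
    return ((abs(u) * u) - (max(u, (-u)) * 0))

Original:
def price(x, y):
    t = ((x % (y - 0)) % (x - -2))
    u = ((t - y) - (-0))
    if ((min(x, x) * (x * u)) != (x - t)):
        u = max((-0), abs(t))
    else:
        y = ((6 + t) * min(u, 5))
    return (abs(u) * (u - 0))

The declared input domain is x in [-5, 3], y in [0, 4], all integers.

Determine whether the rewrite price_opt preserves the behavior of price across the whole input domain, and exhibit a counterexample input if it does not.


On input x=-5, y=2, price returns 4 while price_opt returns 9.
verdict: not equivalent; witness: x=-5, y=2


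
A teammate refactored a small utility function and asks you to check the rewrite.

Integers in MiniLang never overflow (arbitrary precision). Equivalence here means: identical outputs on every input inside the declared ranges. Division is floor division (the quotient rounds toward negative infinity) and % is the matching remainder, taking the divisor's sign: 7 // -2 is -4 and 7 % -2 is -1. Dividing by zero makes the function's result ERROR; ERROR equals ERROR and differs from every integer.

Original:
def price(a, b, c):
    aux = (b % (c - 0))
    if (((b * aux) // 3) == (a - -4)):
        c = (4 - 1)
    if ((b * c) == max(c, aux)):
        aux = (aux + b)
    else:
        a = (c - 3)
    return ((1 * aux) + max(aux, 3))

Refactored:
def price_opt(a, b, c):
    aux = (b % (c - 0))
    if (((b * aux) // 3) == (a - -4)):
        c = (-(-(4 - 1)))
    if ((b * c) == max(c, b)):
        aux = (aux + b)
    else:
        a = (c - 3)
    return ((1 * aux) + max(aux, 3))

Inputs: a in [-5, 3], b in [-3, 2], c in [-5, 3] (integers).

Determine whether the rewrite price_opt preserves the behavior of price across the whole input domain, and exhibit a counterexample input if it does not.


Run the pair on a=-5, b=2, c=1.
price: aux := 0 | (((b * aux) // 3) == (a - -4)): false | ((b * c) == max(c, aux)): false | a := -2 | result 3
price_opt: aux := 0 | (((b * aux) // 3) == (a - -4)): false | ((b * c) == max(c, b)): true | aux := 2 | result 5
3 != 5, so the rewrite changes behavior.
verdict: not equivalent; witness: a=-5, b=2, c=1


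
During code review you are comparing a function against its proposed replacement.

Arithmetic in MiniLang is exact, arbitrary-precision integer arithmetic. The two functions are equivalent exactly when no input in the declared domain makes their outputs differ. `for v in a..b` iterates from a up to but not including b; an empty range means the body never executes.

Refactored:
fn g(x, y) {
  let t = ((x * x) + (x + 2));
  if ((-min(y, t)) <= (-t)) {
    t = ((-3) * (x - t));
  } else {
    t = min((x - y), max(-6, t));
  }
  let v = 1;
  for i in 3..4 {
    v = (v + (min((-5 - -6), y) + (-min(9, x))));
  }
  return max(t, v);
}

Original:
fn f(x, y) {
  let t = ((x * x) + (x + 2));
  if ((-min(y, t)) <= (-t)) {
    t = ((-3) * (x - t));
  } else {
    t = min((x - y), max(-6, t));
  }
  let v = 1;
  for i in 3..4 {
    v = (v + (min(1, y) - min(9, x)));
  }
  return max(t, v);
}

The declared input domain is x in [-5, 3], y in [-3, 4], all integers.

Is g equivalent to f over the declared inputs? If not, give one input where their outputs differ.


Reading the diff, among the changes: constant usage differs; arithmetic usage differs.
Spot check at x=2, y=-1 — f: t=8, then ((-min(y, t)) <= (-t)) is false, then t=3, then v=1, then (i=3), then v=-2, then returns 3. g: t=8, then ((-min(y, t)) <= (-t)) is false, then t=3, then v=1, then (i=3), then v=-2, then returns 3. Both give 3.
An exhaustive pass over the 72 declared inputs shows identical outputs.
verdict: equivalent


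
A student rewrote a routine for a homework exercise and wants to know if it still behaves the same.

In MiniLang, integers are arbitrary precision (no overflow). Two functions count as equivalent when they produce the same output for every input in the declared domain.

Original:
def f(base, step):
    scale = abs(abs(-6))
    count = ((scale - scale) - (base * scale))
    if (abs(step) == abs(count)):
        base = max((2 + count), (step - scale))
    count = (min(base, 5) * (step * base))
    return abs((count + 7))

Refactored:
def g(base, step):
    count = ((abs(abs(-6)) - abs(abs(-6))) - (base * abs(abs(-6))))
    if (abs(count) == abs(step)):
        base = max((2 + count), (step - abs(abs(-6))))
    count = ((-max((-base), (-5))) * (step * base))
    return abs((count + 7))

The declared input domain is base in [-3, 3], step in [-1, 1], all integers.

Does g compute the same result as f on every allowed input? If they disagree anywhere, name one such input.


Equivalent — the differences include constant usage differs, and local variable names differ, and statement counts differ, and min/max/abs usage differs, yet no declared input distinguishes the two.
Tracing base=-1, step=1: f: scale := 6 | count := 6 | (abs(step) == abs(count)): false | count := 1 | result 8 | g: count := 6 | (abs(count) == abs(step)): false | count := 1 | result 8 — matching result 8.
Checked all 21 inputs in the declared domain: the outputs agree on every one.
verdict: equivalent


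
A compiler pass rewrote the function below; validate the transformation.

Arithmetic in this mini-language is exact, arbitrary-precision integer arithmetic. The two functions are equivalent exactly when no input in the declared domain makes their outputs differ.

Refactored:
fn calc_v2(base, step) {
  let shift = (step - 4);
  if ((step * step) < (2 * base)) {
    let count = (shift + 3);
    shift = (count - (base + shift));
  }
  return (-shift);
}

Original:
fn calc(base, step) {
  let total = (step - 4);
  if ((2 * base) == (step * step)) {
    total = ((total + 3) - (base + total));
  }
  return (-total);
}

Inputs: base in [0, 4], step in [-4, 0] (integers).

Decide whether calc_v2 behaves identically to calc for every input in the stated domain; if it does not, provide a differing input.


At base=0, step=0: calc gives -3, calc_v2 gives 4.
verdict: not equivalent; witness: base=0, step=0


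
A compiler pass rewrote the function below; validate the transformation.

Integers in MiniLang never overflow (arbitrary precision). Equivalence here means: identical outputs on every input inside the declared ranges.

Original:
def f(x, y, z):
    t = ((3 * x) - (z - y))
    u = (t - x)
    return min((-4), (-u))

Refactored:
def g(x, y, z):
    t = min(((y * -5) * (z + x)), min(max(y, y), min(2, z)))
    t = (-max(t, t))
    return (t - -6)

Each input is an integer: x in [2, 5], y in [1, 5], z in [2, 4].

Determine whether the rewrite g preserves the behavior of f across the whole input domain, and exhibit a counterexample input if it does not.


x=2, y=1, z=2 yields -4 from f but 26 from g.
verdict: not equivalent; witness: x=2, y=1, z=2


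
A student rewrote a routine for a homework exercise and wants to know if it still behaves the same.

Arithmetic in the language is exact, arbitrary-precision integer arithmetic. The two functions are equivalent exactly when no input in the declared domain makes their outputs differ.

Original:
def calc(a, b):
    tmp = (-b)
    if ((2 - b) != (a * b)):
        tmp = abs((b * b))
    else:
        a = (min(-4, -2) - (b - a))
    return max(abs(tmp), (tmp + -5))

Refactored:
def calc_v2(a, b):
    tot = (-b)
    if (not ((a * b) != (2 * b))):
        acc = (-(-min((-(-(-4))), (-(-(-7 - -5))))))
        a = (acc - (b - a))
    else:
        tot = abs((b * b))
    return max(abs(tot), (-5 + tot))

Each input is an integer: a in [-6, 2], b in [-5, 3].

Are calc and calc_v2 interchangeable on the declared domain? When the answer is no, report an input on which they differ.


Try a=-2, b=-2.
calc: tmp=2, then ((2 - b) != (a * b)) is false, then a=-4, then returns 2
calc_v2: tot=2, then (not ((a * b) != (2 * b))) is false, then tot=4, then returns 4
2 vs 4 — the two versions disagree here.
verdict: not equivalent; witness: a=-2, b=-2


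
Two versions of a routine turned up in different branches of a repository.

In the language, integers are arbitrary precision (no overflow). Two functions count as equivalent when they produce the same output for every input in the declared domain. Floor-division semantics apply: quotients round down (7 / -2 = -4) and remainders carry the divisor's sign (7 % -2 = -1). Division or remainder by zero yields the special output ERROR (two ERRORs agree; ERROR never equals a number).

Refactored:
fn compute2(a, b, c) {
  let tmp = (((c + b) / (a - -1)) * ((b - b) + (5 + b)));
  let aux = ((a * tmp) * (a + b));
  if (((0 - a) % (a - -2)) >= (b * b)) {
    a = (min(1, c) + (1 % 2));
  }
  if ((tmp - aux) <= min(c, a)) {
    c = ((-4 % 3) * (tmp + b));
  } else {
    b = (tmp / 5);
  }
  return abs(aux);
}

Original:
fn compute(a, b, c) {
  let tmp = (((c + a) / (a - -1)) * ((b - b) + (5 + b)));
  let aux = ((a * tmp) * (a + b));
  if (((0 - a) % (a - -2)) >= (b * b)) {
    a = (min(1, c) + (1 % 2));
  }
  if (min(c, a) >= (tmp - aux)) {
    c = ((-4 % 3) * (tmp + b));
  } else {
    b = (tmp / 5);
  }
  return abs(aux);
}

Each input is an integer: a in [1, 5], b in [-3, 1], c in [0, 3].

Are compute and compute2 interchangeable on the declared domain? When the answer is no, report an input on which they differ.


These are not equivalent — on a=1, b=-3, c=0 the outputs split (0 vs 8).
compute: tmp := 0 | aux := 0 | (((0 - a) % (a - -2)) >= (b * b)): false | (min(c, a) >= (tmp - aux)): true | c := -6 | result 0
compute2: tmp := -4 | aux := 8 | (((0 - a) % (a - -2)) >= (b * b)): false | ((tmp - aux) <= min(c, a)): true | c := -14 | result 8
verdict: not equivalent; witness: a=1, b=-3, c=0


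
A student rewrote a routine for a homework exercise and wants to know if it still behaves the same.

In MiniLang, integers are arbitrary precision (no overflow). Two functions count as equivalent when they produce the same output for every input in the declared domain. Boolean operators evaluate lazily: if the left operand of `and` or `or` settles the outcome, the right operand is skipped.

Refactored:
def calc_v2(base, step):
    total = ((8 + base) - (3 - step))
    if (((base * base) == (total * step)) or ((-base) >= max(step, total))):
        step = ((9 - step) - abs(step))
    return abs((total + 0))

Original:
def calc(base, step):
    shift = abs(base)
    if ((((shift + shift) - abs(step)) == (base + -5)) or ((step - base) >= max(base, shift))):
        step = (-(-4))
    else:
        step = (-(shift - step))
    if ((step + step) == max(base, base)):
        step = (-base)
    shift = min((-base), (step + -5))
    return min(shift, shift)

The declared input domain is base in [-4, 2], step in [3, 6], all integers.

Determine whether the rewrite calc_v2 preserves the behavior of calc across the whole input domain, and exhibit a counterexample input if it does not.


The rewrite breaks on base=-4, step=3, where the results are -1 and 4.
calc: shift=4, then ((((shift + shift) - abs(step)) == (base + -5)) or ((step - base) >= max(base, shift))) is true, then step=4, then ((step + step) == max(base, base)) is false, then shift=-1, then returns -1
calc_v2: total=4, then (((base * base) == (total * step)) or ((-base) >= max(step, total))) is true, then step=3, then returns 4
verdict: not equivalent; witness: base=-4, step=3


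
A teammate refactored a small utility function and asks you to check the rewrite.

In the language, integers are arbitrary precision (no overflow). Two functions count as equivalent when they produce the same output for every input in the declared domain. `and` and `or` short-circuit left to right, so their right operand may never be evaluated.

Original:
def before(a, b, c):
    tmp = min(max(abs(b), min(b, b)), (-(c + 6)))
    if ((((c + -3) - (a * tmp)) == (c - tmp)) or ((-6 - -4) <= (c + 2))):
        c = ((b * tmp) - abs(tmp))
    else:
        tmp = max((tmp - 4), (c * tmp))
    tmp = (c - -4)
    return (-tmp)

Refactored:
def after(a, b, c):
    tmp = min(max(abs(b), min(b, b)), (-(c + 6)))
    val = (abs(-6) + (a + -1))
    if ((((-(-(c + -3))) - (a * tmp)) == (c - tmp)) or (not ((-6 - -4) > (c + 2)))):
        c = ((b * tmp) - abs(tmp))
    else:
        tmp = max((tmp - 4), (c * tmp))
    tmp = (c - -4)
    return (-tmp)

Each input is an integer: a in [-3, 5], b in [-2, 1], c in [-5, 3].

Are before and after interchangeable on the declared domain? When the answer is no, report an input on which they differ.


The two are interchangeable: local variable names differ; and statement counts differ; and comparison usage differs; and constant usage differs; and arithmetic usage differs; and boolean connective usage differs; and min/max/abs usage differs, and every declared input agrees.
Spot check at a=-3, b=-1, c=1 — before: tmp = -7; ((((c + -3) - (a * tmp)) == (c - tmp)) or ((-6 - -4) <= (c + 2))) -> true; c = 0; tmp = 4; return -4. after: tmp = -7; val = 2; ((((-(-(c + -3))) - (a * tmp)) == (c - tmp)) or (not ((-6 - -4) > (c + 2)))) -> true; c = 0; tmp = 4; return -4. Both give -4.
An exhaustive pass over the 324 declared inputs shows identical outputs.
verdict: equivalent
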